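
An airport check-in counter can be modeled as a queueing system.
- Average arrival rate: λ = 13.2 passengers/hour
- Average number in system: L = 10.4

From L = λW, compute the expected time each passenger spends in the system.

Little's Law: L = λW, so W = L/λ
W = 10.4/13.2 = 0.7879 hours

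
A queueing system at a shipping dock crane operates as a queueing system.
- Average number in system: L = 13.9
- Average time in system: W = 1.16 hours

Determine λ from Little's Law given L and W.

Little's Law: L = λW, so λ = L/W
λ = 13.9/1.16 = 11.9828 containers/hour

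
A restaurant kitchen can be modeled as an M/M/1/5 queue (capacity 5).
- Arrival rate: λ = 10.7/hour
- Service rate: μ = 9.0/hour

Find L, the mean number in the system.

ρ = λ/μ = 10.7/9.0 = 1.1889
P₀ = (1-ρ)/(1-ρ^(K+1)) = (1-1.1889)/(1-1.1889^6) = -0.1889/-1.8240 = 0.1036
P_K = P₀×ρ^K = 0.10356 × 1.1889^5 = 0.10356 × 2.3753 = 0.2460
L = ρ[1 - (K+1)ρ^K + Kρ^(K+1)] / [(1-ρ)(1-ρ^(K+1))]
L = 1.1889 × (1 - 6×2.375345 + 5×2.824047) / ((1 - 1.1889) × (1 - 2.824047)) = 2.9956 orders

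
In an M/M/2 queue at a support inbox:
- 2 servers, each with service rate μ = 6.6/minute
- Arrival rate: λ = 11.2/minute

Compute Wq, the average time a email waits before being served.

Traffic intensity: ρ = λ/(cμ) = 11.2/(2×6.6) = 0.8485
Since ρ = 0.8485 < 1, system is stable.
Offered load a = λ/μ = cρ = 11.2/6.6 = 1.6970
P₀ = [ Σₙ₌₀^1 aⁿ/n! + a^2/(2!(1-ρ)) ]⁻¹
Σ = a^0/0! + a^1/1! = 1.0000 + 1.6970 = 2.6970
a^2/(2!(1-ρ)) = 2.879706/(2 × 0.1515152) = 9.5030
P₀ = 1/(2.6970 + 9.5030) = 0.08197
Lq = P₀·a^2·ρ / (2!(1-ρ)²) = 0.081967 × 2.8797 × 0.84848 / (2 × 0.022957) = 4.3620
Wq = Lq/λ = 4.3620/11.2 = 0.3895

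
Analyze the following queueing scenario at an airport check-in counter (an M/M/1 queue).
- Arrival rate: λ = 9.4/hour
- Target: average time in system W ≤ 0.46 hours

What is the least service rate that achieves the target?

For M/M/1: W = 1/(μ-λ)
Need W ≤ 0.46, so 1/(μ-λ) ≤ 0.46
μ - λ ≥ 1/0.46 = 2.1739
μ ≥ 9.4 + 2.1739 = 11.5739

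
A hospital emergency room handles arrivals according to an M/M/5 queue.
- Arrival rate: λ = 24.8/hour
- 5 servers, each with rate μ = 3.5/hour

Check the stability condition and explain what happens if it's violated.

Stability requires ρ = λ/(cμ) < 1
ρ = 24.8/(5 × 3.5) = 24.8/17.50 = 1.4171
Since 1.4171 ≥ 1, the system is UNSTABLE.
Need c > λ/μ = 24.8/3.5 = 7.09.
Minimum servers needed: c = 8.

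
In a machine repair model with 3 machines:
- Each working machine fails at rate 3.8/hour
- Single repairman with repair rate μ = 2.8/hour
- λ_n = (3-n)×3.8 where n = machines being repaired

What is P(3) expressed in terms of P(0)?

P(3)/P(0) = ∏_{i=0}^{3-1} λ_i/μ_{i+1}
= (3-0)×3.8/2.8 × (3-1)×3.8/2.8 × (3-2)×3.8/2.8
= 14.9978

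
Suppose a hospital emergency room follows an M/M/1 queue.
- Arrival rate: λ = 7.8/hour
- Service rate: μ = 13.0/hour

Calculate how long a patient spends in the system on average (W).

First, compute utilization: ρ = λ/μ = 7.8/13.0 = 0.6000
For M/M/1: W = 1/(μ-λ)
W = 1/(13.0-7.8) = 1/5.20
W = 0.1923 hours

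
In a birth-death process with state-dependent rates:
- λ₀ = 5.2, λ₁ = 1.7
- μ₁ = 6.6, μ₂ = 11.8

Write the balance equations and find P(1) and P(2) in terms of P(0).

Balance equations:
State 0: λ₀P₀ = μ₁P₁ → P₁ = (λ₀/μ₁)P₀ = (5.2/6.6)P₀ = 0.7879P₀
State 1: P₂ = (λ₀λ₁)/(μ₁μ₂)P₀ = (5.2×1.7)/(6.6×11.8)P₀ = 0.1135P₀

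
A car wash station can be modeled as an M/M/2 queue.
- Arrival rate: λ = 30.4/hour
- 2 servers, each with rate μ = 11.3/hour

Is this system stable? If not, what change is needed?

Stability requires ρ = λ/(cμ) < 1
ρ = 30.4/(2 × 11.3) = 30.4/22.60 = 1.3451
Since 1.3451 ≥ 1, the system is UNSTABLE.
Need c > λ/μ = 30.4/11.3 = 2.69.
Minimum servers needed: c = 3.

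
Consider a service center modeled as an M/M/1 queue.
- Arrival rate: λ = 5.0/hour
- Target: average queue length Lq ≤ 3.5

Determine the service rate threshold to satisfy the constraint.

For M/M/1: Lq = λ²/(μ(μ-λ))
Need Lq ≤ 3.5, i.e. μ(μ-λ) ≥ λ²/3.5
μ² - 5.0μ - 25.00/3.5 ≥ 0  →  μ² - 5.0μ - 7.14286 ≥ 0
Quadratic formula (positive root): μ = [λ + √(λ² + 4×7.14286)]/2
Discriminant: 25.00 + 4×7.14286 = 53.5714, √53.5714 = 7.31925
μ ≥ (5.0 + 7.31925)/2 = 6.1596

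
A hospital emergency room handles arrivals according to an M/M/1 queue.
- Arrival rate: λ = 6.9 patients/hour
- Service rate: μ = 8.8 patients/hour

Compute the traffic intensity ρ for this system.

Server utilization: ρ = λ/μ
ρ = 6.9/8.8 = 0.7841
The server is busy 78.41% of the time.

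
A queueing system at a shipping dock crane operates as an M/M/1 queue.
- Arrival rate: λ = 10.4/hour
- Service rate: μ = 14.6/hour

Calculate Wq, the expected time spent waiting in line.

First, compute utilization: ρ = λ/μ = 10.4/14.6 = 0.7123
For M/M/1: Wq = λ/(μ(μ-λ))
Wq = 10.4/(14.6 × (14.6-10.4))
Wq = 10.4/(14.6 × 4.20)
Wq = 0.1696 hours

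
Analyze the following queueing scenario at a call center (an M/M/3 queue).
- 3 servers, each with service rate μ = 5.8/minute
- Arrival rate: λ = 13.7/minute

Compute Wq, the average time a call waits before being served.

Traffic intensity: ρ = λ/(cμ) = 13.7/(3×5.8) = 0.7874
Since ρ = 0.7874 < 1, system is stable.
Offered load a = λ/μ = cρ = 13.7/5.8 = 2.3621
P₀ = [ Σₙ₌₀^2 aⁿ/n! + a^3/(3!(1-ρ)) ]⁻¹
Σ = a^0/0! + a^1/1! + a^2/2! = 1.0000 + 2.3621 + 2.7897 = 6.1518
a^3/(3!(1-ρ)) = 13.1789/(6 × 0.212644) = 10.3294
P₀ = 1/(6.1518 + 10.3294) = 0.06068
Lq = P₀·a^3·ρ / (3!(1-ρ)²) = 0.060675 × 13.1789 × 0.78736 / (6 × 0.045217) = 2.3206
Wq = Lq/λ = 2.3206/13.7 = 0.1694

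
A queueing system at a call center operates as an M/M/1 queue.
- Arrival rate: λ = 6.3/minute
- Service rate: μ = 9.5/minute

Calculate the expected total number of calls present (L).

ρ = λ/μ = 6.3/9.5 = 0.6632
For M/M/1: L = λ/(μ-λ)
L = 6.3/(9.5-6.3) = 6.3/3.20
L = 1.9687 calls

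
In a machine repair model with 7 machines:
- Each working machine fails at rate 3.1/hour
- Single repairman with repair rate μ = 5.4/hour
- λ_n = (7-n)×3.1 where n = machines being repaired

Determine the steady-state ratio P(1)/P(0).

P(1)/P(0) = ∏_{i=0}^{1-1} λ_i/μ_{i+1}
= (7-0)×3.1/5.4
= 4.0185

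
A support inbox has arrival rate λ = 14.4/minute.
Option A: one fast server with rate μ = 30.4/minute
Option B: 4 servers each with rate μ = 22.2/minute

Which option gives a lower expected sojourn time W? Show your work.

Option A: single server μ = 30.4 (M/M/1)
  ρ_A = 14.4/30.4 = 0.4737
  W_A = 1/(μ-λ) = 1/(30.4-14.4) = 1/16.00 = 0.06250

Option B: 4 servers μ = 22.2 (M/M/4)
  ρ_B = λ/(cμ) = 14.4/(4×22.2) = 0.1622
  Offered load a = λ/μ = cρ = 14.4/22.2 = 0.6486
  P₀ = [ Σₙ₌₀^3 aⁿ/n! + a^4/(4!(1-ρ)) ]⁻¹
  Σ = a^0/0! + a^1/1! + a^2/2! + a^3/3! = 1.0000 + 0.6486 + 0.2104 + 0.04549 = 1.9045
  a^4/(4!(1-ρ)) = 0.17703/(24 × 0.83784) = 0.008804
  P₀ = 1/(1.9045 + 0.008804) = 0.5227
  Lq = P₀·a^4·ρ / (4!(1-ρ)²) = 0.52265 × 0.17703 × 0.16216 / (24 × 0.70197) = 0.0008906
  Wq_B = Lq/λ = 0.0008906/14.4 = 0.00006185
  W_B = Wq_B + 1/μ = 0.00006185 + 0.04505 = 0.04511

Since W_B = 0.04511 < W_A = 0.06250, Option B (multiple servers) has the shorter time in system.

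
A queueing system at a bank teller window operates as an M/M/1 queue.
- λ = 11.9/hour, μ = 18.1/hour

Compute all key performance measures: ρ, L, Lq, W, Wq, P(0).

Step 1: ρ = λ/μ = 11.9/18.1 = 0.6575
Step 2: L = λ/(μ-λ) = 11.9/6.20 = 1.9194
Step 3: Lq = λ²/(μ(μ-λ)) = 141.61/(18.1×6.20) = 1.2619
Step 4: W = 1/(μ-λ) = 1/6.20 = 0.16129
Step 5: Wq = λ/(μ(μ-λ)) = 11.9/(18.1×6.20) = 0.1060
Step 6: P(0) = 1-ρ = 0.3425
Verify: L = λW = 11.9×0.16129 = 1.9194 ✔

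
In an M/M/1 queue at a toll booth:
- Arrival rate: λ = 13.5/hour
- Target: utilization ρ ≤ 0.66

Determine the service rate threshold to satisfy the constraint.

ρ = λ/μ, so μ = λ/ρ
μ ≥ 13.5/0.66 = 20.4545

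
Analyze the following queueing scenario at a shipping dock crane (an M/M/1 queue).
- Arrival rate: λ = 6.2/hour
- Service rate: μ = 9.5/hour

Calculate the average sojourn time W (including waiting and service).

First, compute utilization: ρ = λ/μ = 6.2/9.5 = 0.6526
For M/M/1: W = 1/(μ-λ)
W = 1/(9.5-6.2) = 1/3.30
W = 0.3030 hours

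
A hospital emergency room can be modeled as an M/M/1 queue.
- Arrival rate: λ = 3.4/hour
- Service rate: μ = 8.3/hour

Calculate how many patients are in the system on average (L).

ρ = λ/μ = 3.4/8.3 = 0.4096
For M/M/1: L = λ/(μ-λ)
L = 3.4/(8.3-3.4) = 3.4/4.90
L = 0.6939 patients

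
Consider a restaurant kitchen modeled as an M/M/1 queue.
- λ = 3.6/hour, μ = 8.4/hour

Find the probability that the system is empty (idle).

ρ = λ/μ = 3.6/8.4 = 0.4286
P(0) = 1 - ρ = 1 - 0.4286 = 0.5714
The server is idle 57.14% of the time.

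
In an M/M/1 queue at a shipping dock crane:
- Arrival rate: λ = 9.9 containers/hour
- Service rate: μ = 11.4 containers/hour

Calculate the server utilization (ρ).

Server utilization: ρ = λ/μ
ρ = 9.9/11.4 = 0.8684
The server is busy 86.84% of the time.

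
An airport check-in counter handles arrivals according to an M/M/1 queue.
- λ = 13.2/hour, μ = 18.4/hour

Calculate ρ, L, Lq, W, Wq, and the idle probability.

Step 1: ρ = λ/μ = 13.2/18.4 = 0.7174
Step 2: L = λ/(μ-λ) = 13.2/5.20 = 2.5385
Step 3: Lq = λ²/(μ(μ-λ)) = 174.24/(18.4×5.20) = 1.8211
Step 4: W = 1/(μ-λ) = 1/5.20 = 0.19231
Step 5: Wq = λ/(μ(μ-λ)) = 13.2/(18.4×5.20) = 0.1380
Step 6: P(0) = 1-ρ = 0.2826
Verify: L = λW = 13.2×0.19231 = 2.5385 ✔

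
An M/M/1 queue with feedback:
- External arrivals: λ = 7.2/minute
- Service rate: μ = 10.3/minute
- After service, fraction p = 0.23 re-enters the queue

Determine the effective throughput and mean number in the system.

Effective arrival rate: λ_eff = λ/(1-p) = 7.2/(1-0.23) = 7.2/0.77 = 9.3506
ρ = λ_eff/μ = 9.3506/10.3 = 0.90783
L = ρ/(1-ρ) = 0.90783/(1-0.90783) = 9.8495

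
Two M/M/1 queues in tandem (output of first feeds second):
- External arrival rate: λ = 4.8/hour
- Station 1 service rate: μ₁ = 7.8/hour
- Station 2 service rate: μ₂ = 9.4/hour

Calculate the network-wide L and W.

By Jackson's theorem, each station behaves as independent M/M/1.
Station 1: ρ₁ = 4.8/7.8 = 0.6154, L₁ = ρ₁/(1-ρ₁) = λ/(μ₁-λ) = 4.8/3.00 = 1.6000
Station 2: ρ₂ = 4.8/9.4 = 0.5106, L₂ = ρ₂/(1-ρ₂) = λ/(μ₂-λ) = 4.8/4.60 = 1.0435
Total: L = L₁ + L₂ = 1.6000 + 1.0435 = 2.6435
W = L/λ = 2.6435/4.8 = 0.5507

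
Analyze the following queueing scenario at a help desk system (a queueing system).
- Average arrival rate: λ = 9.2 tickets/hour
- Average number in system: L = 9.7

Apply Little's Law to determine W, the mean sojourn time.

Little's Law: L = λW, so W = L/λ
W = 9.7/9.2 = 1.0543 hours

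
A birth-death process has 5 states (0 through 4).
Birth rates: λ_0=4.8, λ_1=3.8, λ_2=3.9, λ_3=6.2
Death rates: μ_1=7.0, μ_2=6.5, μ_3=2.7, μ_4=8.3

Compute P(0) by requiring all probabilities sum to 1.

Ratios P(n)/P(0) = (λ₀···λₙ₋₁)/(μ₁···μₙ):
P(1)/P(0) = (4.8)/(7.0) = 0.68571
P(2)/P(0) = (4.8×3.8)/(7.0×6.5) = 0.40088
P(3)/P(0) = (4.8×3.8×3.9)/(7.0×6.5×2.7) = 0.57905
P(4)/P(0) = (4.8×3.8×3.9×6.2)/(7.0×6.5×2.7×8.3) = 0.43254

Normalization: ∑ P(n) = 1
P(0) × (1.0000 + 0.68571 + 0.40088 + 0.57905 + 0.43254) = 1
P(0) × 3.0982 = 1
P(0) = 1/3.0982 = 0.3228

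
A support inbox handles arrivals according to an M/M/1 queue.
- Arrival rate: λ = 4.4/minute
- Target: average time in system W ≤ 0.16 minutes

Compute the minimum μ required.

For M/M/1: W = 1/(μ-λ)
Need W ≤ 0.16, so 1/(μ-λ) ≤ 0.16
μ - λ ≥ 1/0.16 = 6.2500
μ ≥ 4.4 + 6.2500 = 10.6500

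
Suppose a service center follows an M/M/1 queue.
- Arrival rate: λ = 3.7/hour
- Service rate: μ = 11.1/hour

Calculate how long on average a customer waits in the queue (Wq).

First, compute utilization: ρ = λ/μ = 3.7/11.1 = 0.3333
For M/M/1: Wq = λ/(μ(μ-λ))
Wq = 3.7/(11.1 × (11.1-3.7))
Wq = 3.7/(11.1 × 7.40)
Wq = 0.04505 hours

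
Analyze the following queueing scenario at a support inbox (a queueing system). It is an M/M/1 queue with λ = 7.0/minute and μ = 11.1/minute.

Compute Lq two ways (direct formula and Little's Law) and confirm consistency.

Method 1 (direct): Lq = λ²/(μ(μ-λ)) = 49.00/(11.1 × 4.10) = 1.0767

Method 2 (Little's Law):
W = 1/(μ-λ) = 1/4.10 = 0.2439
Wq = W - 1/μ = 0.2439 - 0.09009 = 0.15381
Lq = λWq = 7.0 × 0.15381 = 1.0767 ✔ (matches Method 1)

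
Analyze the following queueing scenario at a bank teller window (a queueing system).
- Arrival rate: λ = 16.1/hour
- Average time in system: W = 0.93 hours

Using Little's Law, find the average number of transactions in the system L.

Little's Law: L = λW
L = 16.1 × 0.93 = 14.9730 transactions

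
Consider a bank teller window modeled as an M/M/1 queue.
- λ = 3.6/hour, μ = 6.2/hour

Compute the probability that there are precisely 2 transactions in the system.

ρ = λ/μ = 3.6/6.2 = 0.5806
P(n) = (1-ρ)ρⁿ
P(2) = (1-0.5806) × 0.5806^2
P(2) = 0.4194 × 0.3371
P(2) = 0.1414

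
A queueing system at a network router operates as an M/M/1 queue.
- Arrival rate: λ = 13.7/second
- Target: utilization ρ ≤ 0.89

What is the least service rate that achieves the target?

ρ = λ/μ, so μ = λ/ρ
μ ≥ 13.7/0.89 = 15.3933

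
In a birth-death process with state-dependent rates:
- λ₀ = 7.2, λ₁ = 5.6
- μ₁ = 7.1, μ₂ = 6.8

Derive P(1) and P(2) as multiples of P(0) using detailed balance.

Balance equations:
State 0: λ₀P₀ = μ₁P₁ → P₁ = (λ₀/μ₁)P₀ = (7.2/7.1)P₀ = 1.0141P₀
State 1: P₂ = (λ₀λ₁)/(μ₁μ₂)P₀ = (7.2×5.6)/(7.1×6.8)P₀ = 0.8351P₀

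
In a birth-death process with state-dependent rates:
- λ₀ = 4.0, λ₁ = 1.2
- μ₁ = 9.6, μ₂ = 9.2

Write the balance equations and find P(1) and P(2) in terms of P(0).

Balance equations:
State 0: λ₀P₀ = μ₁P₁ → P₁ = (λ₀/μ₁)P₀ = (4.0/9.6)P₀ = 0.4167P₀
State 1: P₂ = (λ₀λ₁)/(μ₁μ₂)P₀ = (4.0×1.2)/(9.6×9.2)P₀ = 0.05435P₀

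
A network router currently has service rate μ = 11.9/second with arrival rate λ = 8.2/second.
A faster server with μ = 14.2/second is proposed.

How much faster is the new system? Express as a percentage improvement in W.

System 1: ρ₁ = 8.2/11.9 = 0.6891, W₁ = 1/(11.9-8.2) = 0.2703
System 2: ρ₂ = 8.2/14.2 = 0.5775, W₂ = 1/(14.2-8.2) = 0.1667
Improvement: (W₁-W₂)/W₁ = (0.2703-0.1667)/0.2703 = 38.33%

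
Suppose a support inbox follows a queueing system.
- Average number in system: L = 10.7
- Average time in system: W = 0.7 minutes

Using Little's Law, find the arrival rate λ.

Little's Law: L = λW, so λ = L/W
λ = 10.7/0.7 = 15.2857 emails/minute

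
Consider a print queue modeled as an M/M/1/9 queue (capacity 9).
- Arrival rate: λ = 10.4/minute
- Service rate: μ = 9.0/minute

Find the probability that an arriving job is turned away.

ρ = λ/μ = 10.4/9.0 = 1.15556
P₀ = (1-ρ)/(1-ρ^(K+1)) = (1-1.15556)/(1-1.15556^10) = -0.15556/-3.2455 = 0.04793
P_K = P₀×ρ^K = 0.04793 × 1.15556^9 = 0.04793 × 3.6739 = 0.1761
Blocking probability = 17.61%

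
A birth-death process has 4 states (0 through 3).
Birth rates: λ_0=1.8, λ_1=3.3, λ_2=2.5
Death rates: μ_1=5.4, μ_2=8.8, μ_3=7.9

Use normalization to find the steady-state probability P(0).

Ratios P(n)/P(0) = (λ₀···λₙ₋₁)/(μ₁···μₙ):
P(1)/P(0) = (1.8)/(5.4) = 0.3333
P(2)/P(0) = (1.8×3.3)/(5.4×8.8) = 0.1250
P(3)/P(0) = (1.8×3.3×2.5)/(5.4×8.8×7.9) = 0.03956

Normalization: ∑ P(n) = 1
P(0) × (1.0000 + 0.3333 + 0.1250 + 0.03956) = 1
P(0) × 1.4979 = 1
P(0) = 1/1.4979 = 0.6676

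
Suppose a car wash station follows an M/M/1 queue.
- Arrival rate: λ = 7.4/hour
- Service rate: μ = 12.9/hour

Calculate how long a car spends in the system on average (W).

First, compute utilization: ρ = λ/μ = 7.4/12.9 = 0.5736
For M/M/1: W = 1/(μ-λ)
W = 1/(12.9-7.4) = 1/5.50
W = 0.1818 hours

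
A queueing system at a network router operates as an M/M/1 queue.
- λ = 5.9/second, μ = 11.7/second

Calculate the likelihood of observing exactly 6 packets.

ρ = λ/μ = 5.9/11.7 = 0.504274
P(n) = (1-ρ)ρⁿ
P(6) = (1-0.504274) × 0.504274^6
P(6) = 0.49573 × 0.016444
P(6) = 0.008152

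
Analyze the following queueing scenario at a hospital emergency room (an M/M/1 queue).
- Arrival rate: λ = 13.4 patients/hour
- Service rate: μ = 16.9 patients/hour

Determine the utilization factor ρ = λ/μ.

Server utilization: ρ = λ/μ
ρ = 13.4/16.9 = 0.7929
The server is busy 79.29% of the time.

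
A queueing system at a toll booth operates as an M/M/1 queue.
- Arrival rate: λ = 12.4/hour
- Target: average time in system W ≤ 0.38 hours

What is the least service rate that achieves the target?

For M/M/1: W = 1/(μ-λ)
Need W ≤ 0.38, so 1/(μ-λ) ≤ 0.38
μ - λ ≥ 1/0.38 = 2.6316
μ ≥ 12.4 + 2.6316 = 15.0316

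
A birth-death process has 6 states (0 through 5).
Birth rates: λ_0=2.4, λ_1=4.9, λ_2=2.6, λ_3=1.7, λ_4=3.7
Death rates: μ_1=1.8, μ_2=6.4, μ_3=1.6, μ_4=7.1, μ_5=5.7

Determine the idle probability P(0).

Ratios P(n)/P(0) = (λ₀···λₙ₋₁)/(μ₁···μₙ):
P(1)/P(0) = (2.4)/(1.8) = 1.3333
P(2)/P(0) = (2.4×4.9)/(1.8×6.4) = 1.0208
P(3)/P(0) = (2.4×4.9×2.6)/(1.8×6.4×1.6) = 1.6589
P(4)/P(0) = (2.4×4.9×2.6×1.7)/(1.8×6.4×1.6×7.1) = 0.3972
P(5)/P(0) = (2.4×4.9×2.6×1.7×3.7)/(1.8×6.4×1.6×7.1×5.7) = 0.2578

Normalization: ∑ P(n) = 1
P(0) × (1.0000 + 1.3333 + 1.0208 + 1.6589 + 0.3972 + 0.2578) = 1
P(0) × 5.6680 = 1
P(0) = 1/5.6680 = 0.1764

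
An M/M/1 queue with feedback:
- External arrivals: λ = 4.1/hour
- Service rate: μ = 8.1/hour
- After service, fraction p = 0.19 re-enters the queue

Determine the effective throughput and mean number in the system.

Effective arrival rate: λ_eff = λ/(1-p) = 4.1/(1-0.19) = 4.1/0.81 = 5.0617
ρ = λ_eff/μ = 5.0617/8.1 = 0.6249
L = ρ/(1-ρ) = 0.6249/(1-0.6249) = 1.6660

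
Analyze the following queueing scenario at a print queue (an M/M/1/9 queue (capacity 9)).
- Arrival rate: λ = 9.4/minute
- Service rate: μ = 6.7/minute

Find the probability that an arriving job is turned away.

ρ = λ/μ = 9.4/6.7 = 1.40299
P₀ = (1-ρ)/(1-ρ^(K+1)) = (1-1.40299)/(1-1.40299^10) = -0.4030/-28.5492 = 0.01412
P_K = P₀×ρ^K = 0.014116 × 1.40299^9 = 0.014116 × 21.0616 = 0.2973
Blocking probability = 29.73%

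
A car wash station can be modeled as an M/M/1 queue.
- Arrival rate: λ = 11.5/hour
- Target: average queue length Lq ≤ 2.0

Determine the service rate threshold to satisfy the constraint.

For M/M/1: Lq = λ²/(μ(μ-λ))
Need Lq ≤ 2.0, i.e. μ(μ-λ) ≥ λ²/2.0
μ² - 11.5μ - 132.25/2.0 ≥ 0  →  μ² - 11.5μ - 66.1250 ≥ 0
Quadratic formula (positive root): μ = [λ + √(λ² + 4×66.1250)]/2
Discriminant: 132.25 + 4×66.1250 = 396.7500, √396.7500 = 19.9186
μ ≥ (11.5 + 19.9186)/2 = 15.7093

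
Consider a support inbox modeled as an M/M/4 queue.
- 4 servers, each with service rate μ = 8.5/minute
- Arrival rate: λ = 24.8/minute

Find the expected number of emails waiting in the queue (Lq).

Traffic intensity: ρ = λ/(cμ) = 24.8/(4×8.5) = 0.7294
Since ρ = 0.7294 < 1, system is stable.
Offered load a = λ/μ = cρ = 24.8/8.5 = 2.9176
P₀ = [ Σₙ₌₀^3 aⁿ/n! + a^4/(4!(1-ρ)) ]⁻¹
Σ = a^0/0! + a^1/1! + a^2/2! + a^3/3! = 1.00000 + 2.91765 + 4.25633 + 4.13949 = 12.3135
a^4/(4!(1-ρ)) = 72.4655/(24 × 0.27059) = 11.1586
P₀ = 1/(12.3135 + 11.1586) = 0.04260
Lq = P₀·a^4·ρ / (4!(1-ρ)²) = 0.042604 × 72.4655 × 0.72941 / (24 × 0.073218) = 1.2815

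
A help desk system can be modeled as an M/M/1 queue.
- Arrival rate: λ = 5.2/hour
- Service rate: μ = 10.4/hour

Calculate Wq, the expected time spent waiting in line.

First, compute utilization: ρ = λ/μ = 5.2/10.4 = 0.5000
For M/M/1: Wq = λ/(μ(μ-λ))
Wq = 5.2/(10.4 × (10.4-5.2))
Wq = 5.2/(10.4 × 5.20)
Wq = 0.09615 hours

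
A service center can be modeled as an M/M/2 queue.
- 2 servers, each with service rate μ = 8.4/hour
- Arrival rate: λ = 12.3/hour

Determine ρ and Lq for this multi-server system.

Traffic intensity: ρ = λ/(cμ) = 12.3/(2×8.4) = 0.7321
Since ρ = 0.7321 < 1, system is stable.
Offered load a = λ/μ = cρ = 12.3/8.4 = 1.4643
P₀ = [ Σₙ₌₀^1 aⁿ/n! + a^2/(2!(1-ρ)) ]⁻¹
Σ = a^0/0! + a^1/1! = 1.0000 + 1.4643 = 2.4643
a^2/(2!(1-ρ)) = 2.14413/(2 × 0.267857) = 4.0024
P₀ = 1/(2.4643 + 4.0024) = 0.1546
Lq = P₀·a^2·ρ / (2!(1-ρ)²) = 0.15464 × 2.1441 × 0.73214 / (2 × 0.071747) = 1.6917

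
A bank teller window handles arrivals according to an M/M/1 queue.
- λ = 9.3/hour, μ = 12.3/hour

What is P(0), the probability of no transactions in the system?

ρ = λ/μ = 9.3/12.3 = 0.7561
P(0) = 1 - ρ = 1 - 0.7561 = 0.2439
The server is idle 24.39% of the time.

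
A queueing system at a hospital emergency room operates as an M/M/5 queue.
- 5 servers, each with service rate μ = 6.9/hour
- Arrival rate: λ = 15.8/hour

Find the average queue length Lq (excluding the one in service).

Traffic intensity: ρ = λ/(cμ) = 15.8/(5×6.9) = 0.4580
Since ρ = 0.4580 < 1, system is stable.
Offered load a = λ/μ = cρ = 15.8/6.9 = 2.2899
P₀ = [ Σₙ₌₀^4 aⁿ/n! + a^5/(5!(1-ρ)) ]⁻¹
Σ = a^0/0! + a^1/1! + a^2/2! + a^3/3! + a^4/4! = 1.0000 + 2.2899 + 2.6217 + 2.0011 + 1.1456 = 9.0583
a^5/(5!(1-ρ)) = 62.9564/(120 × 0.54203) = 0.9679
P₀ = 1/(9.0583 + 0.9679) = 0.09974
Lq = P₀·a^5·ρ / (5!(1-ρ)²) = 0.09974 × 62.9564 × 0.4580 / (120 × 0.2938) = 0.08157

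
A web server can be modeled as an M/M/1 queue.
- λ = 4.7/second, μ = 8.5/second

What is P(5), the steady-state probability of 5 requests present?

ρ = λ/μ = 4.7/8.5 = 0.55294
P(n) = (1-ρ)ρⁿ
P(5) = (1-0.55294) × 0.55294^5
P(5) = 0.4471 × 0.05169
P(5) = 0.02311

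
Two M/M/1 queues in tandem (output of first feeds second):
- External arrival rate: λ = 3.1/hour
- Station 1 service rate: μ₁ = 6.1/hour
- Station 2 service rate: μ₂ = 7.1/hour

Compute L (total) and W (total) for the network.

By Jackson's theorem, each station behaves as independent M/M/1.
Station 1: ρ₁ = 3.1/6.1 = 0.5082, L₁ = ρ₁/(1-ρ₁) = λ/(μ₁-λ) = 3.1/3.00 = 1.0333
Station 2: ρ₂ = 3.1/7.1 = 0.4366, L₂ = ρ₂/(1-ρ₂) = λ/(μ₂-λ) = 3.1/4.00 = 0.7750
Total: L = L₁ + L₂ = 1.0333 + 0.7750 = 1.8083
W = L/λ = 1.8083/3.1 = 0.5833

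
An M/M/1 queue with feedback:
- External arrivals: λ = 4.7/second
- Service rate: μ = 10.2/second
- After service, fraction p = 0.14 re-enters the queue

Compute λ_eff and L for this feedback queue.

Effective arrival rate: λ_eff = λ/(1-p) = 4.7/(1-0.14) = 4.7/0.86 = 5.4651
ρ = λ_eff/μ = 5.4651/10.2 = 0.5358
L = ρ/(1-ρ) = 0.5358/(1-0.5358) = 1.1542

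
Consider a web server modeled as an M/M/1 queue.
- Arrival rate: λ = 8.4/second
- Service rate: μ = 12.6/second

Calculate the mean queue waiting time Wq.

First, compute utilization: ρ = λ/μ = 8.4/12.6 = 0.6667
For M/M/1: Wq = λ/(μ(μ-λ))
Wq = 8.4/(12.6 × (12.6-8.4))
Wq = 8.4/(12.6 × 4.20)
Wq = 0.1587 seconds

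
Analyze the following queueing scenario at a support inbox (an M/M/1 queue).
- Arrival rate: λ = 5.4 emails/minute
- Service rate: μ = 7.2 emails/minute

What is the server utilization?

Server utilization: ρ = λ/μ
ρ = 5.4/7.2 = 0.7500
The server is busy 75.00% of the time.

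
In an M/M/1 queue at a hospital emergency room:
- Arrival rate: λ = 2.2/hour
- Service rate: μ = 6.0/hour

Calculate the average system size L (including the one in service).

ρ = λ/μ = 2.2/6.0 = 0.3667
For M/M/1: L = λ/(μ-λ)
L = 2.2/(6.0-2.2) = 2.2/3.80
L = 0.5789 patients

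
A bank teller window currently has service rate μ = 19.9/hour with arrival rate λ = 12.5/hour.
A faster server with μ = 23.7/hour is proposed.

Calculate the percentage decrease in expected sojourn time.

System 1: ρ₁ = 12.5/19.9 = 0.6281, W₁ = 1/(19.9-12.5) = 0.13514
System 2: ρ₂ = 12.5/23.7 = 0.5274, W₂ = 1/(23.7-12.5) = 0.089286
Improvement: (W₁-W₂)/W₁ = (0.13514-0.089286)/0.13514 = 33.93%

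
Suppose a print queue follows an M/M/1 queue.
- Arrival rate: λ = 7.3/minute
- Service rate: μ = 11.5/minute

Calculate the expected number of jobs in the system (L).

ρ = λ/μ = 7.3/11.5 = 0.6348
For M/M/1: L = λ/(μ-λ)
L = 7.3/(11.5-7.3) = 7.3/4.20
L = 1.7381 jobs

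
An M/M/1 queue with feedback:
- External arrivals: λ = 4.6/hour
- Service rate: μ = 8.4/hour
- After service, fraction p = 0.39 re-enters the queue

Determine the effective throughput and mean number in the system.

Effective arrival rate: λ_eff = λ/(1-p) = 4.6/(1-0.39) = 4.6/0.61 = 7.54098
ρ = λ_eff/μ = 7.54098/8.4 = 0.897736
L = ρ/(1-ρ) = 0.897736/(1-0.897736) = 8.7786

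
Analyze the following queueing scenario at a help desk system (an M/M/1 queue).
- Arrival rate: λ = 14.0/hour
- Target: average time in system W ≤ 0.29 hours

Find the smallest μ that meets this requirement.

For M/M/1: W = 1/(μ-λ)
Need W ≤ 0.29, so 1/(μ-λ) ≤ 0.29
μ - λ ≥ 1/0.29 = 3.4483
μ ≥ 14.0 + 3.4483 = 17.4483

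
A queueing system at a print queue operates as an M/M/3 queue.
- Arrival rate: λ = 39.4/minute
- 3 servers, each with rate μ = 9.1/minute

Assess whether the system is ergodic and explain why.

Stability requires ρ = λ/(cμ) < 1
ρ = 39.4/(3 × 9.1) = 39.4/27.30 = 1.4432
Since 1.4432 ≥ 1, the system is UNSTABLE.
Need c > λ/μ = 39.4/9.1 = 4.33.
Minimum servers needed: c = 5.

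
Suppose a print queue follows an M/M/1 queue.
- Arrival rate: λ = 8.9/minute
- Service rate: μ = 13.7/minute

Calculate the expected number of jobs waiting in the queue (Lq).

ρ = λ/μ = 8.9/13.7 = 0.6496
For M/M/1: Lq = λ²/(μ(μ-λ))
Lq = 79.21/(13.7 × 4.80)
Lq = 1.2045 jobs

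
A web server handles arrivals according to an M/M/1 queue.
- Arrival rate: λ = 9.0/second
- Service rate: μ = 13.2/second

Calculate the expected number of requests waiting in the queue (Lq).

ρ = λ/μ = 9.0/13.2 = 0.6818
For M/M/1: Lq = λ²/(μ(μ-λ))
Lq = 81.00/(13.2 × 4.20)
Lq = 1.4610 requests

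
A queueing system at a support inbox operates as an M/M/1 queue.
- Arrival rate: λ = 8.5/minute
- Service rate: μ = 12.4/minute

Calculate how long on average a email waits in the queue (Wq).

First, compute utilization: ρ = λ/μ = 8.5/12.4 = 0.6855
For M/M/1: Wq = λ/(μ(μ-λ))
Wq = 8.5/(12.4 × (12.4-8.5))
Wq = 8.5/(12.4 × 3.90)
Wq = 0.1758 minutes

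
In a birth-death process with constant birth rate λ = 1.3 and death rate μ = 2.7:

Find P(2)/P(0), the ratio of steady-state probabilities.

For constant rates: P(n)/P(0) = (λ/μ)^n
P(2)/P(0) = (1.3/2.7)^2 = 0.4815^2 = 0.2318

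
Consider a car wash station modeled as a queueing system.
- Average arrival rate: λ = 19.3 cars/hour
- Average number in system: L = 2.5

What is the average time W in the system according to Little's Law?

Little's Law: L = λW, so W = L/λ
W = 2.5/19.3 = 0.1295 hours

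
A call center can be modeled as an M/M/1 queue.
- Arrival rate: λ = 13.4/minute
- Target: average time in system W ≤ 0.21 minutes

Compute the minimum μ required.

For M/M/1: W = 1/(μ-λ)
Need W ≤ 0.21, so 1/(μ-λ) ≤ 0.21
μ - λ ≥ 1/0.21 = 4.7619
μ ≥ 13.4 + 4.7619 = 18.1619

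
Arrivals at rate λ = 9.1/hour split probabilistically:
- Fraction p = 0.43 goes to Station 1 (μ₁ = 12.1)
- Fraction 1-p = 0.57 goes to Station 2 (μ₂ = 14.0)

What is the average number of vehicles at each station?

Effective rates: λ₁ = 9.1×0.43 = 3.913, λ₂ = 9.1×0.57 = 5.187
Station 1: ρ₁ = 3.913/12.1 = 0.3234, L₁ = ρ₁/(1-ρ₁) = 0.3234/(1-0.3234) = 0.4780
Station 2: ρ₂ = 5.187/14.0 = 0.3705, L₂ = ρ₂/(1-ρ₂) = 0.3705/(1-0.3705) = 0.5886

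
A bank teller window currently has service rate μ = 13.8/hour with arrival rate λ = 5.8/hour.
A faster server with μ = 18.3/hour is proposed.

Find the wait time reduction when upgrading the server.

System 1: ρ₁ = 5.8/13.8 = 0.4203, W₁ = 1/(13.8-5.8) = 0.1250
System 2: ρ₂ = 5.8/18.3 = 0.3169, W₂ = 1/(18.3-5.8) = 0.08000
Improvement: (W₁-W₂)/W₁ = (0.1250-0.08000)/0.1250 = 36.00%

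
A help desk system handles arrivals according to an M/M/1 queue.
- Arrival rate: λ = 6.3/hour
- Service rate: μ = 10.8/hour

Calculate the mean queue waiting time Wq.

First, compute utilization: ρ = λ/μ = 6.3/10.8 = 0.5833
For M/M/1: Wq = λ/(μ(μ-λ))
Wq = 6.3/(10.8 × (10.8-6.3))
Wq = 6.3/(10.8 × 4.50)
Wq = 0.1296 hours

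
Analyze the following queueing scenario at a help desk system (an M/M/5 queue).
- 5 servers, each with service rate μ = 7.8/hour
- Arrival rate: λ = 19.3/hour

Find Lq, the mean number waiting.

Traffic intensity: ρ = λ/(cμ) = 19.3/(5×7.8) = 0.4949
Since ρ = 0.4949 < 1, system is stable.
Offered load a = λ/μ = cρ = 19.3/7.8 = 2.4744
P₀ = [ Σₙ₌₀^4 aⁿ/n! + a^5/(5!(1-ρ)) ]⁻¹
Σ = a^0/0! + a^1/1! + a^2/2! + a^3/3! + a^4/4! = 1.00000 + 2.47436 + 3.06123 + 2.52486 + 1.56185 = 10.6223
a^5/(5!(1-ρ)) = 92.7499/(120 × 0.50513) = 1.5301
P₀ = 1/(10.6223 + 1.5301) = 0.08229
Lq = P₀·a^5·ρ / (5!(1-ρ)²) = 0.082288 × 92.7499 × 0.49487 / (120 × 0.25515) = 0.1234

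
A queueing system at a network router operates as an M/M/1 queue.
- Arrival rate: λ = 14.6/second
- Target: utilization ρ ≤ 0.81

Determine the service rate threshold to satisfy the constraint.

ρ = λ/μ, so μ = λ/ρ
μ ≥ 14.6/0.81 = 18.0247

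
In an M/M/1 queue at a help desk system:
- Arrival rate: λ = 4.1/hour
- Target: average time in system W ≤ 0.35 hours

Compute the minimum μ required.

For M/M/1: W = 1/(μ-λ)
Need W ≤ 0.35, so 1/(μ-λ) ≤ 0.35
μ - λ ≥ 1/0.35 = 2.8571
μ ≥ 4.1 + 2.8571 = 6.9571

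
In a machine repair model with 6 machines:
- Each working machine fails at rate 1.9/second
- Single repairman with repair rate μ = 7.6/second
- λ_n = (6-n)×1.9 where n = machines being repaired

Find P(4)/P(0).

P(4)/P(0) = ∏_{i=0}^{4-1} λ_i/μ_{i+1}
= (6-0)×1.9/7.6 × (6-1)×1.9/7.6 × (6-2)×1.9/7.6 × (6-3)×1.9/7.6
= 1.4062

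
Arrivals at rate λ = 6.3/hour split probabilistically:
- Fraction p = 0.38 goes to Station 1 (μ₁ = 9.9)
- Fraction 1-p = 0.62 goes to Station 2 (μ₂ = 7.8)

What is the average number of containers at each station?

Effective rates: λ₁ = 6.3×0.38 = 2.394, λ₂ = 6.3×0.62 = 3.906
Station 1: ρ₁ = 2.394/9.9 = 0.2418, L₁ = ρ₁/(1-ρ₁) = 0.2418/(1-0.2418) = 0.3189
Station 2: ρ₂ = 3.906/7.8 = 0.50077, L₂ = ρ₂/(1-ρ₂) = 0.50077/(1-0.50077) = 1.0031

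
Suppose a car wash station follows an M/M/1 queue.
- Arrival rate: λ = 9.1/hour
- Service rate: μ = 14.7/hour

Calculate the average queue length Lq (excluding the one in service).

ρ = λ/μ = 9.1/14.7 = 0.6190
For M/M/1: Lq = λ²/(μ(μ-λ))
Lq = 82.81/(14.7 × 5.60)
Lq = 1.0060 cars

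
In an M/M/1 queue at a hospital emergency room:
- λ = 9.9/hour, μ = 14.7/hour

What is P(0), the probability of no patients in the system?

ρ = λ/μ = 9.9/14.7 = 0.6735
P(0) = 1 - ρ = 1 - 0.6735 = 0.3265
The server is idle 32.65% of the time.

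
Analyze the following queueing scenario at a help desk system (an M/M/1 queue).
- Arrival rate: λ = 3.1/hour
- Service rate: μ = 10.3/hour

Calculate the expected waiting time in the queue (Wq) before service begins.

First, compute utilization: ρ = λ/μ = 3.1/10.3 = 0.3010
For M/M/1: Wq = λ/(μ(μ-λ))
Wq = 3.1/(10.3 × (10.3-3.1))
Wq = 3.1/(10.3 × 7.20)
Wq = 0.04180 hours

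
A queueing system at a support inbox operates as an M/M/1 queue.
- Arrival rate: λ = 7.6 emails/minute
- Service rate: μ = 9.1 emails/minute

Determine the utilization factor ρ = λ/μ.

Server utilization: ρ = λ/μ
ρ = 7.6/9.1 = 0.8352
The server is busy 83.52% of the time.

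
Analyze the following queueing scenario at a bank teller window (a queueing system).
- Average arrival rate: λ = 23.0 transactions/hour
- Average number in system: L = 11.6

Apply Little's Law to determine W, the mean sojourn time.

Little's Law: L = λW, so W = L/λ
W = 11.6/23.0 = 0.5043 hours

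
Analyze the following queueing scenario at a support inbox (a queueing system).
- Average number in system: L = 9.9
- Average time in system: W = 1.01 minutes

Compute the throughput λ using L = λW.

Little's Law: L = λW, so λ = L/W
λ = 9.9/1.01 = 9.8020 emails/minute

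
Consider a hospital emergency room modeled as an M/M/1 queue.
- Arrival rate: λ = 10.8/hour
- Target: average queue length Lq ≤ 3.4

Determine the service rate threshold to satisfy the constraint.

For M/M/1: Lq = λ²/(μ(μ-λ))
Need Lq ≤ 3.4, i.e. μ(μ-λ) ≥ λ²/3.4
μ² - 10.8μ - 116.64/3.4 ≥ 0  →  μ² - 10.8μ - 34.305882 ≥ 0
Quadratic formula (positive root): μ = [λ + √(λ² + 4×34.305882)]/2
Discriminant: 116.64 + 4×34.305882 = 253.86353, √253.86353 = 15.933095
μ ≥ (10.8 + 15.933095)/2 = 13.3665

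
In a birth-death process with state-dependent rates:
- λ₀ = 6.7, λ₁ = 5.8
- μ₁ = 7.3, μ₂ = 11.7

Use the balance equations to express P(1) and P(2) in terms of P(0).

Balance equations:
State 0: λ₀P₀ = μ₁P₁ → P₁ = (λ₀/μ₁)P₀ = (6.7/7.3)P₀ = 0.9178P₀
State 1: P₂ = (λ₀λ₁)/(μ₁μ₂)P₀ = (6.7×5.8)/(7.3×11.7)P₀ = 0.4550P₀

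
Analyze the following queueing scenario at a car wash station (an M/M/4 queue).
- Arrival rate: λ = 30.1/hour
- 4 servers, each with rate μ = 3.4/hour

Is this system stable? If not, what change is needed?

Stability requires ρ = λ/(cμ) < 1
ρ = 30.1/(4 × 3.4) = 30.1/13.60 = 2.2132
Since 2.2132 ≥ 1, the system is UNSTABLE.
Need c > λ/μ = 30.1/3.4 = 8.85.
Minimum servers needed: c = 9.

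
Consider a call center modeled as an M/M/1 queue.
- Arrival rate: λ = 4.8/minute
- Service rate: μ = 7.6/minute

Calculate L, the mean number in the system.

ρ = λ/μ = 4.8/7.6 = 0.6316
For M/M/1: L = λ/(μ-λ)
L = 4.8/(7.6-4.8) = 4.8/2.80
L = 1.7143 calls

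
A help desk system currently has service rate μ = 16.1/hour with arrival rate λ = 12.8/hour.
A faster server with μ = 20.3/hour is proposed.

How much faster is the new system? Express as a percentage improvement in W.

System 1: ρ₁ = 12.8/16.1 = 0.7950, W₁ = 1/(16.1-12.8) = 0.30303
System 2: ρ₂ = 12.8/20.3 = 0.6305, W₂ = 1/(20.3-12.8) = 0.13333
Improvement: (W₁-W₂)/W₁ = (0.30303-0.13333)/0.30303 = 56.00%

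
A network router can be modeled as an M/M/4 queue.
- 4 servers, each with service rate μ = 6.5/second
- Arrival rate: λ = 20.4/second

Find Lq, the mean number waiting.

Traffic intensity: ρ = λ/(cμ) = 20.4/(4×6.5) = 0.7846
Since ρ = 0.7846 < 1, system is stable.
Offered load a = λ/μ = cρ = 20.4/6.5 = 3.1385
P₀ = [ Σₙ₌₀^3 aⁿ/n! + a^4/(4!(1-ρ)) ]⁻¹
Σ = a^0/0! + a^1/1! + a^2/2! + a^3/3! = 1.00000 + 3.13846 + 4.92497 + 5.15228 = 14.2157
a^4/(4!(1-ρ)) = 97.0213/(24 × 0.215385) = 18.7690
P₀ = 1/(14.2157 + 18.7690) = 0.03032
Lq = P₀·a^4·ρ / (4!(1-ρ)²) = 0.0303171 × 97.0213 × 0.784615 / (24 × 0.0463905) = 2.0729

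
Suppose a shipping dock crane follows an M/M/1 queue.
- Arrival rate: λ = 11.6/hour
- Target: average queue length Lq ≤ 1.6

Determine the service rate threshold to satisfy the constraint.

For M/M/1: Lq = λ²/(μ(μ-λ))
Need Lq ≤ 1.6, i.e. μ(μ-λ) ≥ λ²/1.6
μ² - 11.6μ - 134.56/1.6 ≥ 0  →  μ² - 11.6μ - 84.1000 ≥ 0
Quadratic formula (positive root): μ = [λ + √(λ² + 4×84.1000)]/2
Discriminant: 134.56 + 4×84.1000 = 470.9600, √470.9600 = 21.7016
μ ≥ (11.6 + 21.7016)/2 = 16.6508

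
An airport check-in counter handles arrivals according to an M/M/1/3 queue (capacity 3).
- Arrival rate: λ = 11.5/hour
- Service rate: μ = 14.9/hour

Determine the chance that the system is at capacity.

ρ = λ/μ = 11.5/14.9 = 0.7718
P₀ = (1-ρ)/(1-ρ^(K+1)) = (1-0.7718)/(1-0.7718^4) = 0.2282/0.6452 = 0.3537
P_K = P₀×ρ^K = 0.3537 × 0.7718^3 = 0.3537 × 0.4597 = 0.1626
Blocking probability = 16.26%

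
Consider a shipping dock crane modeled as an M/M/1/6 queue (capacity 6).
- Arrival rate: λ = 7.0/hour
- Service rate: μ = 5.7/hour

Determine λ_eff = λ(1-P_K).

ρ = λ/μ = 7.0/5.7 = 1.22807
P₀ = (1-ρ)/(1-ρ^(K+1)) = (1-1.22807)/(1-1.22807^7) = -0.22807/-3.2127 = 0.07099
P_K = P₀×ρ^K = 0.07099 × 1.22807^6 = 0.07099 × 3.4304 = 0.2435
λ_eff = λ(1-P_K) = 7.0 × (1 - 0.24352) = 7.0 × 0.75648 = 5.2954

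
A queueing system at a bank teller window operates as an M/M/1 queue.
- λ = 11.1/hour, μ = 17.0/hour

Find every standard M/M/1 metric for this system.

Step 1: ρ = λ/μ = 11.1/17.0 = 0.6529
Step 2: L = λ/(μ-λ) = 11.1/5.90 = 1.8814
Step 3: Lq = λ²/(μ(μ-λ)) = 123.21/(17.0×5.90) = 1.2284
Step 4: W = 1/(μ-λ) = 1/5.90 = 0.169492
Step 5: Wq = λ/(μ(μ-λ)) = 11.1/(17.0×5.90) = 0.1107
Step 6: P(0) = 1-ρ = 0.3471
Verify: L = λW = 11.1×0.169492 = 1.8814 ✔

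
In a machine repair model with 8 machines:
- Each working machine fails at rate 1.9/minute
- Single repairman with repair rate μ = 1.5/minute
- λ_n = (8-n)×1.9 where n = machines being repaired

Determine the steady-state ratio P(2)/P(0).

P(2)/P(0) = ∏_{i=0}^{2-1} λ_i/μ_{i+1}
= (8-0)×1.9/1.5 × (8-1)×1.9/1.5
= 89.8489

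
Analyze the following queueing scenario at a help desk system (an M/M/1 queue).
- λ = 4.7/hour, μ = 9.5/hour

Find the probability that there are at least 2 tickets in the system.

ρ = λ/μ = 4.7/9.5 = 0.49474
P(N ≥ n) = ρⁿ
P(N ≥ 2) = 0.49474^2
P(N ≥ 2) = 0.2448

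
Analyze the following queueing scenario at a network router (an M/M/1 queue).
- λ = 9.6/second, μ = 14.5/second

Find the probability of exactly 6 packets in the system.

ρ = λ/μ = 9.6/14.5 = 0.66207
P(n) = (1-ρ)ρⁿ
P(6) = (1-0.66207) × 0.66207^6
P(6) = 0.3379 × 0.08422
P(6) = 0.02846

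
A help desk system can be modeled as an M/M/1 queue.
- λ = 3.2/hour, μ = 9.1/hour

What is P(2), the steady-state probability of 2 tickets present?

ρ = λ/μ = 3.2/9.1 = 0.35165
P(n) = (1-ρ)ρⁿ
P(2) = (1-0.35165) × 0.35165^2
P(2) = 0.64835 × 0.12366
P(2) = 0.08017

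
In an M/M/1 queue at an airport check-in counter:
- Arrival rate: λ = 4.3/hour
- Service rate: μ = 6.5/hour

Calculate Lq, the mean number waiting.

ρ = λ/μ = 4.3/6.5 = 0.6615
For M/M/1: Lq = λ²/(μ(μ-λ))
Lq = 18.49/(6.5 × 2.20)
Lq = 1.2930 passengers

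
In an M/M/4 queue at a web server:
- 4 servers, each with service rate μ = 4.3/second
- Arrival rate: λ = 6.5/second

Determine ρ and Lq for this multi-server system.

Traffic intensity: ρ = λ/(cμ) = 6.5/(4×4.3) = 0.3779
Since ρ = 0.3779 < 1, system is stable.
Offered load a = λ/μ = cρ = 6.5/4.3 = 1.5116
P₀ = [ Σₙ₌₀^3 aⁿ/n! + a^4/(4!(1-ρ)) ]⁻¹
Σ = a^0/0! + a^1/1! + a^2/2! + a^3/3! = 1.0000 + 1.5116 + 1.1425 + 0.5757 = 4.2298
a^4/(4!(1-ρ)) = 5.2213/(24 × 0.6221) = 0.3497
P₀ = 1/(4.2298 + 0.3497) = 0.2184
Lq = P₀·a^4·ρ / (4!(1-ρ)²) = 0.21836 × 5.2213 × 0.37791 / (24 × 0.38700) = 0.04639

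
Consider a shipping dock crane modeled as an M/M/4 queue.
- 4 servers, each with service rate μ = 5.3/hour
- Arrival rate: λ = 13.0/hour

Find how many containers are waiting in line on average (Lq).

Traffic intensity: ρ = λ/(cμ) = 13.0/(4×5.3) = 0.6132
Since ρ = 0.6132 < 1, system is stable.
Offered load a = λ/μ = cρ = 13.0/5.3 = 2.4528
P₀ = [ Σₙ₌₀^3 aⁿ/n! + a^4/(4!(1-ρ)) ]⁻¹
Σ = a^0/0! + a^1/1! + a^2/2! + a^3/3! = 1.0000 + 2.4528 + 3.0082 + 2.4595 = 8.9205
a^4/(4!(1-ρ)) = 36.1968/(24 × 0.3868) = 3.8992
P₀ = 1/(8.9205 + 3.8992) = 0.07800
Lq = P₀·a^4·ρ / (4!(1-ρ)²) = 0.07800 × 36.1968 × 0.6132 / (24 × 0.1496) = 0.4822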